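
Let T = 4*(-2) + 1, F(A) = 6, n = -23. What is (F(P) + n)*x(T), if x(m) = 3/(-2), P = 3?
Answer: 51/2 ≈ 25.500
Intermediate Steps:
T = -7 (T = -8 + 1 = -7)
x(m) = -3/2 (x(m) = 3*(-½) = -3/2)
(F(P) + n)*x(T) = (6 - 23)*(-3/2) = -17*(-3/2) = 51/2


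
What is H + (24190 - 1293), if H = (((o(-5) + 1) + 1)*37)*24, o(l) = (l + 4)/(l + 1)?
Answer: 24895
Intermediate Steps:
o(l) = (4 + l)/(1 + l)
H = 1998 (H = ((((4 - 5)/(1 - 5) + 1) + 1)*37)*24 = (((-1/(-4) + 1) + 1)*37)*24 = (((-1/4*(-1) + 1) + 1)*37)*24 = (((1/4 + 1) + 1)*37)*24 = ((5/4 + 1)*37)*24 = ((9/4)*37)*24 = (333/4)*24 = 1998)
H + (24190 - 1293) = 1998 + (24190 - 1293) = 1998 + 22897 = 24895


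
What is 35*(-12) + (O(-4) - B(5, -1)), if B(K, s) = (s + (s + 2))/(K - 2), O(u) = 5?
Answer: -415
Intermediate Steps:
B(K, s) = (2 + 2*s)/(-2 + K) (B(K, s) = (s + (2 + s))/(-2 + K) = (2 + 2*s)/(-2 + K))
35*(-12) + (O(-4) - B(5, -1)) = 35*(-12) + (5 - 2*(1 - 1)/(-2 + 5)) = -420 + (5 - 2*0/3) = -420 + (5 - 1*0) = -420 + (5 + 0) = -420 + 5 = -415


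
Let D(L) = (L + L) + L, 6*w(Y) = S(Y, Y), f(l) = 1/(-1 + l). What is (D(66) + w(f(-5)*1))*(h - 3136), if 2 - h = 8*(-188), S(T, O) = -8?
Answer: -961700/3 ≈ -3.2057e+5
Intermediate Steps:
w(Y) = -4/3 (w(Y) = (⅙)*(-8) = -4/3)
h = 1506 (h = 2 - 8*(-188) = 2 - 1*(-1504) = 2 + 1504 = 1506)
D(L) = 3*L (D(L) = 2*L + L = 3*L)
(D(66) + w(f(-5)*1))*(h - 3136) = (3*66 - 4/3)*(1506 - 3136) = (198 - 4/3)*(-1630) = (590/3)*(-1630) = -961700/3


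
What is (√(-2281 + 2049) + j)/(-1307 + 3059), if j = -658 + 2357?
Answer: 1699/1752 + I*√58/876 ≈ 0.96975 + 0.0086938*I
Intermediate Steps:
j = 1699
(√(-2281 + 2049) + j)/(-1307 + 3059) = (√(-2281 + 2049) + 1699)/(-1307 + 3059) = (√(-232) + 1699)/1752 = (2*I*√58 + 1699)*(1/1752) = (1699 + 2*I*√58)*(1/1752) = 1699/1752 + I*√58/876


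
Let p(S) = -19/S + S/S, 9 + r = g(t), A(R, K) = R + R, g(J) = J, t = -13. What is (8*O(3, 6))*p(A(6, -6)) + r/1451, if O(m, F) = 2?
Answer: -40694/4353 ≈ -9.3485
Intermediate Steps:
A(R, K) = 2*R
r = -22 (r = -9 - 13 = -22)
p(S) = 1 - 19/S (p(S) = -19/S + 1 = 1 - 19/S)
(8*O(3, 6))*p(A(6, -6)) + r/1451 = (8*2)*((-19 + 2*6)/((2*6))) - 22/1451 = 16*((-19 + 12)/12) - 22*1/1451 = 16*((1/12)*(-7)) - 22/1451 = 16*(-7/12) - 22/1451 = -28/3 - 22/1451 = -40694/4353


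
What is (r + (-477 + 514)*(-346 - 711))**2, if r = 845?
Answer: 1464133696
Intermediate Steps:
(r + (-477 + 514)*(-346 - 711))**2 = (845 + (-477 + 514)*(-346 - 711))**2 = (845 + 37*(-1057))**2 = (845 - 39109)**2 = (-38264)**2 = 1464133696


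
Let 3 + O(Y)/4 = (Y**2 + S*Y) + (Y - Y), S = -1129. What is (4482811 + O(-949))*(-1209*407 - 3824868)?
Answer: -53404265587797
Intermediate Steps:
O(Y) = -12 - 4516*Y + 4*Y**2 (O(Y) = -12 + 4*((Y**2 - 1129*Y) + (Y - Y)) = -12 + 4*((Y**2 - 1129*Y) + 0) = -12 + 4*(Y**2 - 1129*Y) = -12 + (-4516*Y + 4*Y**2) = -12 - 4516*Y + 4*Y**2)
(4482811 + O(-949))*(-1209*407 - 3824868) = (4482811 + (-12 - 4516*(-949) + 4*(-949)**2))*(-1209*407 - 3824868) = (4482811 + (-12 + 4285684 + 4*900601))*(-492063 - 3824868) = (4482811 + (-12 + 4285684 + 3602404))*(-4316931) = (4482811 + 7888076)*(-4316931) = 12370887*(-4316931) = -53404265587797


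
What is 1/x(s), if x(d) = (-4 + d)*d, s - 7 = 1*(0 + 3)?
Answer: 1/60 ≈ 0.016667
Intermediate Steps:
s = 10 (s = 7 + 1*(0 + 3) = 7 + 1*3 = 7 + 3 = 10)
x(d) = d*(-4 + d)
1/x(s) = 1/(10*(-4 + 10)) = 1/(10*6) = 1/60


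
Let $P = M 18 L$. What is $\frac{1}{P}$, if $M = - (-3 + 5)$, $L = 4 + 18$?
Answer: $- \frac{1}{792} \approx -0.0012626$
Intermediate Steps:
$L = 22$
$M = -2$ ($M = \left(-1\right) 2 = -2$)
$P = -792$ ($P = \left(-2\right) 18 \cdot 22 = \left(-36\right) 22 = -792$)
$\frac{1}{P} = \frac{1}{-792} = - \frac{1}{792}$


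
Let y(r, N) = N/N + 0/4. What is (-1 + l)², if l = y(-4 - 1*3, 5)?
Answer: 0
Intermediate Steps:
y(r, N) = 1 (y(r, N) = 1 + 0*(¼) = 1 + 0 = 1)
l = 1
(-1 + l)² = (-1 + 1)² = 0² = 0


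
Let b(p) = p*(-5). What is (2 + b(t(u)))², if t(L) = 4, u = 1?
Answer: 324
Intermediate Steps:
b(p) = -5*p
(2 + b(t(u)))² = (2 - 5*4)² = (2 - 20)² = (-18)² = 324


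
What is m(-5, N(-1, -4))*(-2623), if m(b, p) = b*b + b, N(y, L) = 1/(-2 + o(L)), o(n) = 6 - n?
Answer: -52460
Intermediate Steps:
N(y, L) = 1/(4 - L) (N(y, L) = 1/(-2 + (6 - L)) = 1/(4 - L))
m(b, p) = b + b**2 (m(b, p) = b**2 + b = b + b**2)
m(-5, N(-1, -4))*(-2623) = -5*(1 - 5)*(-2623) = -5*(-4)*(-2623) = 20*(-2623) = -52460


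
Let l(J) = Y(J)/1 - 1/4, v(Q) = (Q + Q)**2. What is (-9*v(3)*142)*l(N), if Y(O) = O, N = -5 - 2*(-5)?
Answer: -218538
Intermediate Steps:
N = 5 (N = -5 + 10 = 5)
v(Q) = 4*Q**2 (v(Q) = (2*Q)**2 = 4*Q**2)
l(J) = -1/4 + J (l(J) = J/1 - 1/4 = J*1 - 1*1/4 = J - 1/4 = -1/4 + J)
(-9*v(3)*142)*l(N) = (-36*3**2*142)*(-1/4 + 5) = (-36*9*142)*(19/4) = (-9*36*142)*(19/4) = -324*142*(19/4) = -46008*19/4 = -218538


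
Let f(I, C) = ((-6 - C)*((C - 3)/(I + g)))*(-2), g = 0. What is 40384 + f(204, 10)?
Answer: 2059640/51 ≈ 40385.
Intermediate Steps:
f(I, C) = -2*(-6 - C)*(-3 + C)/I (f(I, C) = ((-6 - C)*((C - 3)/(I + 0)))*(-2) = ((-6 - C)*((-3 + C)/I))*(-2) = ((-6 - C)*(-3 + C)/I)*(-2) = -2*(-6 - C)*(-3 + C)/I)
40384 + f(204, 10) = 40384 + 2*(-18 + 10**2 + 3*10)/204 = 40384 + 2*(1/204)*(-18 + 100 + 30) = 40384 + 2*(1/204)*112 = 40384 + 56/51 = 2059640/51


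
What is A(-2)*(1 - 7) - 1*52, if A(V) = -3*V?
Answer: -88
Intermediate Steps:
A(-2)*(1 - 7) - 1*52 = (-3*(-2))*(1 - 7) - 1*52 = 6*(-6) - 52 = -36 - 52 = -88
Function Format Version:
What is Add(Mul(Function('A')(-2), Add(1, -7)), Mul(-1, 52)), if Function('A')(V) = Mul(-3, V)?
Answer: -88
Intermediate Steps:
Add(Mul(Function('A')(-2), Add(1, -7)), Mul(-1, 52)) = Add(Mul(Mul(-3, -2), Add(1, -7)), Mul(-1, 52)) = Add(Mul(6, -6), -52) = Add(-36, -52) = -88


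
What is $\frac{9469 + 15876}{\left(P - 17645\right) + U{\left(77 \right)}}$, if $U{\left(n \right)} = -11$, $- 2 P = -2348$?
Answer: $- \frac{25345}{16482} \approx -1.5377$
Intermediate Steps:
$P = 1174$ ($P = \left(- \frac{1}{2}\right) \left(-2348\right) = 1174$)
$\frac{9469 + 15876}{\left(P - 17645\right) + U{\left(77 \right)}} = \frac{9469 + 15876}{\left(1174 - 17645\right) - 11} = \frac{25345}{-16471 - 11} = \frac{25345}{-16482} = 25345 \left(- \frac{1}{16482}\right) = - \frac{25345}{16482}$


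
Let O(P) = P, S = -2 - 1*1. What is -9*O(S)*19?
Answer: 513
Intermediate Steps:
S = -3 (S = -2 - 1 = -3)
-9*O(S)*19 = -9*(-3)*19 = 27*19 = 513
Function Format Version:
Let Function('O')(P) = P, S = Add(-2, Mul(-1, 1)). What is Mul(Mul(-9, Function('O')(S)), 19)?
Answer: 513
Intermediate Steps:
S = -3 (S = Add(-2, -1) = -3)
Mul(Mul(-9, Function('O')(S)), 19) = Mul(Mul(-9, -3), 19) = Mul(27, 19) = 513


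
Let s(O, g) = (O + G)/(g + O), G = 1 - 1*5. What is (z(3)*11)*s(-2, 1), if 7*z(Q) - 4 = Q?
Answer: 66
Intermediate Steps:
z(Q) = 4/7 + Q/7
G = -4 (G = 1 - 5 = -4)
s(O, g) = (-4 + O)/(O + g) (s(O, g) = (O - 4)/(g + O) = (-4 + O)/(O + g))
(z(3)*11)*s(-2, 1) = ((4/7 + (⅐)*3)*11)*((-4 - 2)/(-2 + 1)) = ((4/7 + 3/7)*11)*(-6/(-1)) = (1*11)*(-1*(-6)) = 11*6 = 66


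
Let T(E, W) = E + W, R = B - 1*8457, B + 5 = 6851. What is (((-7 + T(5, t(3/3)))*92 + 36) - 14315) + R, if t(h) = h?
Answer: -15982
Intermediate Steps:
B = 6846 (B = -5 + 6851 = 6846)
R = -1611 (R = 6846 - 1*8457 = 6846 - 8457 = -1611)
(((-7 + T(5, t(3/3)))*92 + 36) - 14315) + R = (((-7 + (5 + 3/3))*92 + 36) - 14315) - 1611 = (((-7 + (5 + 3*(1/3)))*92 + 36) - 14315) - 1611 = (((-7 + (5 + 1))*92 + 36) - 14315) - 1611 = (((-7 + 6)*92 + 36) - 14315) - 1611 = ((-1*92 + 36) - 14315) - 1611 = ((-92 + 36) - 14315) - 1611 = (-56 - 14315) - 1611 = -14371 - 1611 = -15982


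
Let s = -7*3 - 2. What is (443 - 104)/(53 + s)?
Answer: 113/10 ≈ 11.300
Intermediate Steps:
s = -23 (s = -21 - 2 = -23)
(443 - 104)/(53 + s) = (443 - 104)/(53 - 23) = 339/30 = 339*(1/30) = 113/10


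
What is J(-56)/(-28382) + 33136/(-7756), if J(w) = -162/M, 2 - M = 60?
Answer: -6818535211/1595948242 ≈ -4.2724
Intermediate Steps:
M = -58 (M = 2 - 1*60 = 2 - 60 = -58)
J(w) = 81/29 (J(w) = -162/(-58) = -162*(-1/58) = 81/29)
J(-56)/(-28382) + 33136/(-7756) = (81/29)/(-28382) + 33136/(-7756) = (81/29)*(-1/28382) + 33136*(-1/7756) = -81/823078 - 8284/1939 = -6818535211/1595948242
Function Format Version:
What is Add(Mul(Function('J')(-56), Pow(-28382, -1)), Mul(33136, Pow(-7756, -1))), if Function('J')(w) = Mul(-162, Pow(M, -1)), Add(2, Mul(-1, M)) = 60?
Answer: Rational(-6818535211, 1595948242) ≈ -4.2724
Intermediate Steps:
M = -58 (M = Add(2, Mul(-1, 60)) = Add(2, -60) = -58)
Function('J')(w) = Rational(81, 29) (Function('J')(w) = Mul(-162, Pow(-58, -1)) = Mul(-162, Rational(-1, 58)) = Rational(81, 29))
Add(Mul(Function('J')(-56), Pow(-28382, -1)), Mul(33136, Pow(-7756, -1))) = Add(Mul(Rational(81, 29), Pow(-28382, -1)), Mul(33136, Pow(-7756, -1))) = Add(Mul(Rational(81, 29), Rational(-1, 28382)), Mul(33136, Rational(-1, 7756))) = Add(Rational(-81, 823078), Rational(-8284, 1939)) = Rational(-6818535211, 1595948242)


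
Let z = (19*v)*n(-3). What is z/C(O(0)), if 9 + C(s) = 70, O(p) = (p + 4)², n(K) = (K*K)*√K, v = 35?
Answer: 5985*I*√3/61 ≈ 169.94*I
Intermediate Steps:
n(K) = K^(5/2) (n(K) = K²*√K = K^(5/2))
O(p) = (4 + p)²
C(s) = 61 (C(s) = -9 + 70 = 61)
z = 5985*I*√3 (z = (19*35)*(-3)^(5/2) = 665*(9*I*√3) = 5985*I*√3 ≈ 10366.0*I)
z/C(O(0)) = (5985*I*√3)/61 = (5985*I*√3)*(1/61) = 5985*I*√3/61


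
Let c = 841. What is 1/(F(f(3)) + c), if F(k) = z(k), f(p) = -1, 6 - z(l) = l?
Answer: 1/848 ≈ 0.0011792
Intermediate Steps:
z(l) = 6 - l
F(k) = 6 - k
1/(F(f(3)) + c) = 1/((6 - 1*(-1)) + 841) = 1/((6 + 1) + 841) = 1/(7 + 841) = 1/848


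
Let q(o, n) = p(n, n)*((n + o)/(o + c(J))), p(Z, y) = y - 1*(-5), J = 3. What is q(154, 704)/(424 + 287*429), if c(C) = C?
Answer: 608322/19396879 ≈ 0.031362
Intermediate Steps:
p(Z, y) = 5 + y (p(Z, y) = y + 5 = 5 + y)
q(o, n) = (5 + n)*(n + o)/(3 + o) (q(o, n) = (5 + n)*((n + o)/(o + 3)) = (5 + n)*((n + o)/(3 + o)) = (5 + n)*(n + o)/(3 + o))
q(154, 704)/(424 + 287*429) = ((5 + 704)*(704 + 154)/(3 + 154))/(424 + 287*429) = (709*858/157)/(424 + 123123) = ((1/157)*709*858)/123547 = (608322/157)*(1/123547) = 608322/19396879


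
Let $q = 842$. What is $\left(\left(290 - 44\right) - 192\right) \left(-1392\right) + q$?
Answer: $-74326$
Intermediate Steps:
$\left(\left(290 - 44\right) - 192\right) \left(-1392\right) + q = \left(\left(290 - 44\right) - 192\right) \left(-1392\right) + 842 = \left(246 - 192\right) \left(-1392\right) + 842 = 54 \left(-1392\right) + 842 = -75168 + 842 = -74326$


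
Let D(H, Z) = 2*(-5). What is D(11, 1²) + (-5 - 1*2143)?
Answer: -2158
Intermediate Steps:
D(H, Z) = -10
D(11, 1²) + (-5 - 1*2143) = -10 + (-5 - 1*2143) = -10 + (-5 - 2143) = -10 - 2148 = -2158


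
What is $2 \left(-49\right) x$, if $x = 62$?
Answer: $-6076$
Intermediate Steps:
$2 \left(-49\right) x = 2 \left(-49\right) 62 = \left(-98\right) 62 = -6076$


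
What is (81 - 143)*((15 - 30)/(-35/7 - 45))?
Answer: -93/5 ≈ -18.600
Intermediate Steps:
(81 - 143)*((15 - 30)/(-35/7 - 45)) = -(-930)/(-35*⅐ - 45) = -(-930)/(-5 - 45) = -(-930)/(-50) = -(-930)*(-1)/50 = -62*3/10 = -93/5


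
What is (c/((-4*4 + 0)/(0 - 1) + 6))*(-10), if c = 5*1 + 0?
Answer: -25/11 ≈ -2.2727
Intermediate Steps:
c = 5 (c = 5 + 0 = 5)
(c/((-4*4 + 0)/(0 - 1) + 6))*(-10) = (5/((-4*4 + 0)/(0 - 1) + 6))*(-10) = (5/((-16 + 0)/(-1) + 6))*(-10) = (5/(-16*(-1) + 6))*(-10) = (5/(16 + 6))*(-10) = (5/22)*(-10) = -25/11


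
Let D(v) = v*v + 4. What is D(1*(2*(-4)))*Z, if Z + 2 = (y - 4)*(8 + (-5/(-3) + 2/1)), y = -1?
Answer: -12308/3 ≈ -4102.7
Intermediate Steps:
D(v) = 4 + v² (D(v) = v² + 4 = 4 + v²)
Z = -181/3 (Z = -2 + (-1 - 4)*(8 + (-5/(-3) + 2/1)) = -2 - 5*(8 + (-5*(-⅓) + 2*1)) = -2 - 5*(8 + (5/3 + 2)) = -2 - 5*(8 + 11/3) = -2 - 5*35/3 = -2 - 175/3 = -181/3 ≈ -60.333)
D(1*(2*(-4)))*Z = (4 + (1*(2*(-4)))²)*(-181/3) = (4 + (1*(-8))²)*(-181/3) = (4 + (-8)²)*(-181/3) = (4 + 64)*(-181/3) = 68*(-181/3) = -12308/3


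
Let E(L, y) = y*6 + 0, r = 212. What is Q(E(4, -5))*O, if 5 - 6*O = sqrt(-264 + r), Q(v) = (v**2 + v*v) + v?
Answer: 1475 - 590*I*sqrt(13) ≈ 1475.0 - 2127.3*I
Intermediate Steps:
E(L, y) = 6*y (E(L, y) = 6*y + 0 = 6*y)
Q(v) = v + 2*v**2 (Q(v) = (v**2 + v**2) + v = 2*v**2 + v = v + 2*v**2)
O = 5/6 - I*sqrt(13)/3 (O = 5/6 - sqrt(-264 + 212)/6 = 5/6 - I*sqrt(13)/3 ≈ 0.83333 - 1.2019*I)
Q(E(4, -5))*O = ((6*(-5))*(1 + 2*(6*(-5))))*(5/6 - I*sqrt(13)/3) = (-30*(1 + 2*(-30)))*(5/6 - I*sqrt(13)/3) = (-30*(1 - 60))*(5/6 - I*sqrt(13)/3) = (-30*(-59))*(5/6 - I*sqrt(13)/3) = 1770*(5/6 - I*sqrt(13)/3) = 1475 - 590*I*sqrt(13)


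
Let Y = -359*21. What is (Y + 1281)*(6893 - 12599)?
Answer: 35708148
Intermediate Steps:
Y = -7539
(Y + 1281)*(6893 - 12599) = (-7539 + 1281)*(6893 - 12599) = -6258*(-5706) = 35708148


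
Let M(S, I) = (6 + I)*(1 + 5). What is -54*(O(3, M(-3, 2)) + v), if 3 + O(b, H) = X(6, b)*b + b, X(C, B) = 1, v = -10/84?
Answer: -1089/7 ≈ -155.57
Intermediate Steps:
M(S, I) = 36 + 6*I (M(S, I) = (6 + I)*6 = 36 + 6*I)
v = -5/42 (v = -10*1/84 = -5/42 ≈ -0.11905)
O(b, H) = -3 + 2*b (O(b, H) = -3 + (1*b + b) = -3 + (b + b) = -3 + 2*b)
-54*(O(3, M(-3, 2)) + v) = -54*((-3 + 2*3) - 5/42) = -54*((-3 + 6) - 5/42) = -54*(3 - 5/42) = -54*121/42 = -1089/7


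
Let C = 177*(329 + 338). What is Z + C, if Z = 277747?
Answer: 395806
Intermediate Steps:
C = 118059 (C = 177*667 = 118059)
Z + C = 277747 + 118059 = 395806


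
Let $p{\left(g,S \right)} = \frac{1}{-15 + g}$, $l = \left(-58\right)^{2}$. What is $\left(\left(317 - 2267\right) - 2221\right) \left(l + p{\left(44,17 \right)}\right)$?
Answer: $- \frac{406910247}{29} \approx -1.4031 \cdot 10^{7}$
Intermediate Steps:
$l = 3364$
$\left(\left(317 - 2267\right) - 2221\right) \left(l + p{\left(44,17 \right)}\right) = \left(\left(317 - 2267\right) - 2221\right) \left(3364 + \frac{1}{-15 + 44}\right) = \left(-1950 - 2221\right) \left(3364 + \frac{1}{29}\right) = - 4171 \left(3364 + \frac{1}{29}\right) = \left(-4171\right) \frac{97557}{29} = - \frac{406910247}{29}$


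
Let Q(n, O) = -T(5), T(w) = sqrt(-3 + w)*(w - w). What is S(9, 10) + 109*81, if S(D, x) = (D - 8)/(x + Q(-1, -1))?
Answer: 88291/10 ≈ 8829.1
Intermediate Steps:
T(w) = 0 (T(w) = sqrt(-3 + w)*0 = 0)
Q(n, O) = 0 (Q(n, O) = -1*0 = 0)
S(D, x) = (-8 + D)/x (S(D, x) = (D - 8)/(x + 0) = (-8 + D)/x)
S(9, 10) + 109*81 = (-8 + 9)/10 + 109*81 = (1/10)*1 + 8829 = 1/10 + 8829 = 88291/10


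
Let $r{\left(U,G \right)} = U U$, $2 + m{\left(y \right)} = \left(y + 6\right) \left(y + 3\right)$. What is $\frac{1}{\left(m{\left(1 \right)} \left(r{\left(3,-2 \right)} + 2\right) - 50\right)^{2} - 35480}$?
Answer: $\frac{1}{20216} \approx 4.9466 \cdot 10^{-5}$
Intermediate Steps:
$m{\left(y \right)} = -2 + \left(3 + y\right) \left(6 + y\right)$ ($m{\left(y \right)} = -2 + \left(y + 6\right) \left(y + 3\right) = -2 + \left(6 + y\right) \left(3 + y\right) = -2 + \left(3 + y\right) \left(6 + y\right)$)
$r{\left(U,G \right)} = U^{2}$
$\frac{1}{\left(m{\left(1 \right)} \left(r{\left(3,-2 \right)} + 2\right) - 50\right)^{2} - 35480} = \frac{1}{\left(\left(16 + 1^{2} + 9 \cdot 1\right) \left(3^{2} + 2\right) - 50\right)^{2} - 35480} = \frac{1}{\left(\left(16 + 1 + 9\right) \left(9 + 2\right) - 50\right)^{2} - 35480} = \frac{1}{\left(26 \cdot 11 - 50\right)^{2} - 35480} = \frac{1}{\left(286 - 50\right)^{2} - 35480} = \frac{1}{236^{2} - 35480} = \frac{1}{55696 - 35480} = \frac{1}{20216}$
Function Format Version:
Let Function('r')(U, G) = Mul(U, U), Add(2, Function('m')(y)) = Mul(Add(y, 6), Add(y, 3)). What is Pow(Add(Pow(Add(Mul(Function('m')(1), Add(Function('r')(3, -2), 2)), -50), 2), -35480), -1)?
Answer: Rational(1, 20216) ≈ 4.9466e-5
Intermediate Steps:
Function('m')(y) = Add(-2, Mul(Add(3, y), Add(6, y))) (Function('m')(y) = Add(-2, Mul(Add(y, 6), Add(y, 3))) = Add(-2, Mul(Add(6, y), Add(3, y))) = Add(-2, Mul(Add(3, y), Add(6, y))))
Function('r')(U, G) = Pow(U, 2)
Pow(Add(Pow(Add(Mul(Function('m')(1), Add(Function('r')(3, -2), 2)), -50), 2), -35480), -1) = Pow(Add(Pow(Add(Mul(Add(16, Pow(1, 2), Mul(9, 1)), Add(Pow(3, 2), 2)), -50), 2), -35480), -1) = Pow(Add(Pow(Add(Mul(Add(16, 1, 9), Add(9, 2)), -50), 2), -35480), -1) = Pow(Add(Pow(Add(Mul(26, 11), -50), 2), -35480), -1) = Pow(Add(Pow(Add(286, -50), 2), -35480), -1) = Pow(Add(Pow(236, 2), -35480), -1) = Pow(Add(55696, -35480), -1) = Pow(20216, -1) = Rational(1, 20216)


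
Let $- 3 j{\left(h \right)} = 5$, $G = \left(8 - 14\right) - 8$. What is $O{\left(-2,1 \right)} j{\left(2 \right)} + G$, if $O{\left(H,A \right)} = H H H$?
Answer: $- \frac{2}{3} \approx -0.66667$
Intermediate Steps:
$O{\left(H,A \right)} = H^{3}$ ($O{\left(H,A \right)} = H^{2} H = H^{3}$)
$G = -14$ ($G = -6 - 8 = -14$)
$j{\left(h \right)} = - \frac{5}{3}$ ($j{\left(h \right)} = \left(- \frac{1}{3}\right) 5 = - \frac{5}{3}$)
$O{\left(-2,1 \right)} j{\left(2 \right)} + G = \left(-2\right)^{3} \left(- \frac{5}{3}\right) - 14 = \left(-8\right) \left(- \frac{5}{3}\right) - 14 = \frac{40}{3} - 14 = - \frac{2}{3}$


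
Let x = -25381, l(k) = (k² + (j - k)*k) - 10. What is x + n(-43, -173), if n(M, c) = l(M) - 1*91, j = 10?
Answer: -25912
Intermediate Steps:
l(k) = -10 + k² + k*(10 - k) (l(k) = (k² + (10 - k)*k) - 10 = (k² + k*(10 - k)) - 10 = -10 + k² + k*(10 - k))
n(M, c) = -101 + 10*M (n(M, c) = (-10 + 10*M) - 1*91 = (-10 + 10*M) - 91 = -101 + 10*M)
x + n(-43, -173) = -25381 + (-101 + 10*(-43)) = -25381 + (-101 - 430) = -25381 - 531 = -25912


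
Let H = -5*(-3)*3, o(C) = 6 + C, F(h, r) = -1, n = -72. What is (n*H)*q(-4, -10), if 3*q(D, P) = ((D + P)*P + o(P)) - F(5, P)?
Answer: -147960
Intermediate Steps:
q(D, P) = 7/3 + P/3 + P*(D + P)/3 (q(D, P) = (((D + P)*P + (6 + P)) - 1*(-1))/3 = ((P*(D + P) + (6 + P)) + 1)/3 = ((6 + P + P*(D + P)) + 1)/3 = (7 + P + P*(D + P))/3 = 7/3 + P/3 + P*(D + P)/3)
H = 45 (H = 15*3 = 45)
(n*H)*q(-4, -10) = (-72*45)*(7/3 + (1/3)*(-10) + (1/3)*(-10)**2 + (1/3)*(-4)*(-10)) = -3240*(7/3 - 10/3 + (1/3)*100 + 40/3) = -3240*(7/3 - 10/3 + 100/3 + 40/3) = -3240*137/3 = -147960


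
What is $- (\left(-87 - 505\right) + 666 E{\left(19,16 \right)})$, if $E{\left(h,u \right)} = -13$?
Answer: $9250$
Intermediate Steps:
$- (\left(-87 - 505\right) + 666 E{\left(19,16 \right)}) = - (\left(-87 - 505\right) + 666 \left(-13\right)) = - (-592 - 8658) = \left(-1\right) \left(-9250\right) = 9250$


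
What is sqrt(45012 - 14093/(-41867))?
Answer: sqrt(78899680184899)/41867 ≈ 212.16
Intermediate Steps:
sqrt(45012 - 14093/(-41867)) = sqrt(45012 - 14093*(-1/41867)) = sqrt(45012 + 14093/41867) = sqrt(1884531497/41867) = sqrt(78899680184899)/41867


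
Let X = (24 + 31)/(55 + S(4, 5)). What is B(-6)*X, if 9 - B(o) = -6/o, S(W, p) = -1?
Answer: 220/27 ≈ 8.1481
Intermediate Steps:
B(o) = 9 + 6/o (B(o) = 9 - (-6)/o = 9 + 6/o)
X = 55/54 (X = (24 + 31)/(55 - 1) = 55/54 ≈ 1.0185)
B(-6)*X = (9 + 6/(-6))*(55/54) = (9 + 6*(-⅙))*(55/54) = (9 - 1)*(55/54) = 8*(55/54) = 220/27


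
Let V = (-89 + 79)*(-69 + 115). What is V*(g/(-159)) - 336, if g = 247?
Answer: 60196/159 ≈ 378.59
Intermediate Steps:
V = -460 (V = -10*46 = -460)
V*(g/(-159)) - 336 = -113620/(-159) - 336 = -113620*(-1)/159 - 336 = -460*(-247/159) - 336 = 113620/159 - 336 = 60196/159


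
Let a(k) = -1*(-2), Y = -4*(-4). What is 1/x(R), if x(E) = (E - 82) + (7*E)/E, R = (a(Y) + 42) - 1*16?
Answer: -1/47 ≈ -0.021277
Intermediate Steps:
Y = 16
a(k) = 2
R = 28 (R = (2 + 42) - 1*16 = 44 - 16 = 28)
x(E) = -75 + E (x(E) = (-82 + E) + 7 = -75 + E)
1/x(R) = 1/(-75 + 28) = 1/(-47) = -1/47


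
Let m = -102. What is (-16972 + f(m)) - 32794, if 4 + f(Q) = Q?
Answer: -49872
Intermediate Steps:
f(Q) = -4 + Q
(-16972 + f(m)) - 32794 = (-16972 + (-4 - 102)) - 32794 = (-16972 - 106) - 32794 = -17078 - 32794 = -49872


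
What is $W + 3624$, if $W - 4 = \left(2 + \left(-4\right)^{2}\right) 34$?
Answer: $4240$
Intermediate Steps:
$W = 616$ ($W = 4 + \left(2 + \left(-4\right)^{2}\right) 34 = 4 + \left(2 + 16\right) 34 = 4 + 18 \cdot 34 = 4 + 612 = 616$)
$W + 3624 = 616 + 3624 = 4240$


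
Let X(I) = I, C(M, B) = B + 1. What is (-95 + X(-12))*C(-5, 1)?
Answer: -214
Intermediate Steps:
C(M, B) = 1 + B
(-95 + X(-12))*C(-5, 1) = (-95 - 12)*(1 + 1) = -107*2 = -214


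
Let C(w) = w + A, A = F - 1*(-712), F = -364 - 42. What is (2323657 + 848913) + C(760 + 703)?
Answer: 3174339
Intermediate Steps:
F = -406
A = 306 (A = -406 - 1*(-712) = -406 + 712 = 306)
C(w) = 306 + w (C(w) = w + 306 = 306 + w)
(2323657 + 848913) + C(760 + 703) = (2323657 + 848913) + (306 + (760 + 703)) = 3172570 + (306 + 1463) = 3172570 + 1769 = 3174339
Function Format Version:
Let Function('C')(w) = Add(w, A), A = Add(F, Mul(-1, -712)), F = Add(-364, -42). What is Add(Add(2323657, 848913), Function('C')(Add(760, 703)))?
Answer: 3174339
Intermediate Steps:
F = -406
A = 306 (A = Add(-406, Mul(-1, -712)) = Add(-406, 712) = 306)
Function('C')(w) = Add(306, w) (Function('C')(w) = Add(w, 306) = Add(306, w))
Add(Add(2323657, 848913), Function('C')(Add(760, 703))) = Add(Add(2323657, 848913), Add(306, Add(760, 703))) = Add(3172570, Add(306, 1463)) = Add(3172570, 1769) = 3174339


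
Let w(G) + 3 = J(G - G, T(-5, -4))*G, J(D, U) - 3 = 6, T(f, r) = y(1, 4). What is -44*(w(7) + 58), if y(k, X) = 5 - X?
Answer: -5192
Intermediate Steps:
T(f, r) = 1 (T(f, r) = 5 - 1*4 = 5 - 4 = 1)
J(D, U) = 9 (J(D, U) = 3 + 6 = 9)
w(G) = -3 + 9*G
-44*(w(7) + 58) = -44*((-3 + 9*7) + 58) = -44*((-3 + 63) + 58) = -44*(60 + 58) = -44*118 = -5192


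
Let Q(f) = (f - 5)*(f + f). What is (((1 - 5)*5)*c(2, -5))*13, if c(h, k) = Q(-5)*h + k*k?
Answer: -58500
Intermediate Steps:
Q(f) = 2*f*(-5 + f) (Q(f) = (-5 + f)*(2*f) = 2*f*(-5 + f))
c(h, k) = k**2 + 100*h (c(h, k) = (2*(-5)*(-5 - 5))*h + k*k = (2*(-5)*(-10))*h + k**2 = 100*h + k**2 = k**2 + 100*h)
(((1 - 5)*5)*c(2, -5))*13 = (((1 - 5)*5)*((-5)**2 + 100*2))*13 = ((-4*5)*(25 + 200))*13 = -20*225*13 = -4500*13 = -58500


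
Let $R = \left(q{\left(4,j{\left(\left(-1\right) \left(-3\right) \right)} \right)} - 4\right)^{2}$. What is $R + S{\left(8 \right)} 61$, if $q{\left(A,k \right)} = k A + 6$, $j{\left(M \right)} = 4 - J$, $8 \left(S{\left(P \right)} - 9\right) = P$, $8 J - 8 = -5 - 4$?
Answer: $\frac{3809}{4} \approx 952.25$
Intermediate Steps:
$J = - \frac{1}{8}$ ($J = 1 + \frac{-5 - 4}{8} = 1 + \frac{1}{8} \left(-9\right) = 1 - \frac{9}{8} = - \frac{1}{8} \approx -0.125$)
$S{\left(P \right)} = 9 + \frac{P}{8}$
$j{\left(M \right)} = \frac{33}{8}$ ($j{\left(M \right)} = 4 - - \frac{1}{8} = 4 + \frac{1}{8} = \frac{33}{8}$)
$q{\left(A,k \right)} = 6 + A k$ ($q{\left(A,k \right)} = A k + 6 = 6 + A k$)
$R = \frac{1369}{4}$ ($R = \left(\left(6 + 4 \cdot \frac{33}{8}\right) - 4\right)^{2} = \left(\left(6 + \frac{33}{2}\right) - 4\right)^{2} = \left(\frac{45}{2} - 4\right)^{2} = \left(\frac{37}{2}\right)^{2} = \frac{1369}{4} \approx 342.25$)
$R + S{\left(8 \right)} 61 = \frac{1369}{4} + \left(9 + \frac{1}{8} \cdot 8\right) 61 = \frac{1369}{4} + \left(9 + 1\right) 61 = \frac{1369}{4} + 10 \cdot 61 = \frac{1369}{4} + 610 = \frac{3809}{4}$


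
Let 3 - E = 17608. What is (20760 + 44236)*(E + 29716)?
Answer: 787166556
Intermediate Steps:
E = -17605 (E = 3 - 1*17608 = 3 - 17608 = -17605)
(20760 + 44236)*(E + 29716) = (20760 + 44236)*(-17605 + 29716) = 64996*12111 = 787166556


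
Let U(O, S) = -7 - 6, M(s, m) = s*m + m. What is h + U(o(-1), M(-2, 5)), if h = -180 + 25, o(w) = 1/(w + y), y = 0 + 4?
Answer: -168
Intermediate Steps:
y = 4
M(s, m) = m + m*s (M(s, m) = m*s + m = m + m*s)
o(w) = 1/(4 + w) (o(w) = 1/(w + 4) = 1/(4 + w))
h = -155
U(O, S) = -13
h + U(o(-1), M(-2, 5)) = -155 - 13 = -168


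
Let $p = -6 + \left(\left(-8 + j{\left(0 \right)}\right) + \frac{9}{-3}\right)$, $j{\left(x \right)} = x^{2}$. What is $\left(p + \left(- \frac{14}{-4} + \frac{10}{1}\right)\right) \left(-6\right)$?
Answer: $21$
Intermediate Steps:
$p = -17$ ($p = -6 - \left(8 + 0 + 3\right) = -6 + \left(\left(-8 + 0\right) + 9 \left(- \frac{1}{3}\right)\right) = -6 - 11 = -17$)
$\left(p + \left(- \frac{14}{-4} + \frac{10}{1}\right)\right) \left(-6\right) = \left(-17 + \left(- \frac{14}{-4} + \frac{10}{1}\right)\right) \left(-6\right) = \left(-17 + \left(\left(-14\right) \left(- \frac{1}{4}\right) + 10 \cdot 1\right)\right) \left(-6\right) = \left(-17 + \left(\frac{7}{2} + 10\right)\right) \left(-6\right) = \left(-17 + \frac{27}{2}\right) \left(-6\right) = \left(- \frac{7}{2}\right) \left(-6\right) = 21$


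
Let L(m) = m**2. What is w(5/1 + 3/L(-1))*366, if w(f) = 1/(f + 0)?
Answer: 183/4 ≈ 45.750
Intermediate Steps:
w(f) = 1/f
w(5/1 + 3/L(-1))*366 = 366/(5/1 + 3/((-1)**2)) = 366/(5*1 + 3/1) = 366/(5 + 3*1) = 366/(5 + 3) = 366/8 = (1/8)*366 = 183/4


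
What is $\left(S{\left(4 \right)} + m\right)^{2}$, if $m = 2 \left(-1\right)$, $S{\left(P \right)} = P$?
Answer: $4$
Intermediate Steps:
$m = -2$
$\left(S{\left(4 \right)} + m\right)^{2} = \left(4 - 2\right)^{2} = 2^{2} = 4$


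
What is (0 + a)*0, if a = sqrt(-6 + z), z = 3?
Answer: 0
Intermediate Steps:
a = I*sqrt(3) (a = sqrt(-6 + 3) = sqrt(-3) = I*sqrt(3) ≈ 1.732*I)
(0 + a)*0 = (0 + I*sqrt(3))*0 = (I*sqrt(3))*0 = 0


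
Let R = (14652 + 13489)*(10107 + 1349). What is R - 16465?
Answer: 322366831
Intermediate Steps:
R = 322383296 (R = 28141*11456 = 322383296)
R - 16465 = 322383296 - 16465 = 322366831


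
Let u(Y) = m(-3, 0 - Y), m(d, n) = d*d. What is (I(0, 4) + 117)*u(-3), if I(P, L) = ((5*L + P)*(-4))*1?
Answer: 333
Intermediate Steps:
m(d, n) = d²
I(P, L) = -20*L - 4*P (I(P, L) = ((P + 5*L)*(-4))*1 = (-20*L - 4*P)*1 = -20*L - 4*P)
u(Y) = 9 (u(Y) = (-3)² = 9)
(I(0, 4) + 117)*u(-3) = ((-20*4 - 4*0) + 117)*9 = ((-80 + 0) + 117)*9 = (-80 + 117)*9 = 37*9 = 333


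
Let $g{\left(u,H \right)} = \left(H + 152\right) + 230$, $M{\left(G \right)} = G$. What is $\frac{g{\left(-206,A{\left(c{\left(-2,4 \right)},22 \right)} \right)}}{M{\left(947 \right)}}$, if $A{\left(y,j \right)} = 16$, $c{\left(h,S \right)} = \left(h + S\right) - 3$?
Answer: $\frac{398}{947} \approx 0.42027$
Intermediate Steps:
$c{\left(h,S \right)} = -3 + S + h$ ($c{\left(h,S \right)} = \left(S + h\right) - 3 = -3 + S + h$)
$g{\left(u,H \right)} = 382 + H$ ($g{\left(u,H \right)} = \left(152 + H\right) + 230 = 382 + H$)
$\frac{g{\left(-206,A{\left(c{\left(-2,4 \right)},22 \right)} \right)}}{M{\left(947 \right)}} = \frac{382 + 16}{947} = 398 \cdot \frac{1}{947} = \frac{398}{947}$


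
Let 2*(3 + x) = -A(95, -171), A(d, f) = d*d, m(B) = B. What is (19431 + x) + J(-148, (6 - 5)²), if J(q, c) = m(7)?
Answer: 29845/2 ≈ 14923.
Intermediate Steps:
A(d, f) = d²
J(q, c) = 7
x = -9031/2 (x = -3 + (-1*95²)/2 = -3 + (-1*9025)/2 = -3 + (½)*(-9025) = -3 - 9025/2 = -9031/2 ≈ -4515.5)
(19431 + x) + J(-148, (6 - 5)²) = (19431 - 9031/2) + 7 = 29831/2 + 7 = 29845/2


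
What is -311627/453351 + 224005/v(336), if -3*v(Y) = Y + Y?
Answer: -101622695203/101550624 ≈ -1000.7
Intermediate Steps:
v(Y) = -2*Y/3 (v(Y) = -(Y + Y)/3 = -2*Y/3)
-311627/453351 + 224005/v(336) = -311627/453351 + 224005/((-2/3*336)) = -311627*1/453351 + 224005/(-224) = -311627/453351 + 224005*(-1/224) = -311627/453351 - 224005/224 = -101622695203/101550624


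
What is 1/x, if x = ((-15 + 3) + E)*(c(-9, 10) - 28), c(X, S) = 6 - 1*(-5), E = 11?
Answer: 1/17 ≈ 0.058824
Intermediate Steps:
c(X, S) = 11 (c(X, S) = 6 + 5 = 11)
x = 17 (x = ((-15 + 3) + 11)*(11 - 28) = (-12 + 11)*(-17) = -1*(-17) = 17)
1/x = 1/17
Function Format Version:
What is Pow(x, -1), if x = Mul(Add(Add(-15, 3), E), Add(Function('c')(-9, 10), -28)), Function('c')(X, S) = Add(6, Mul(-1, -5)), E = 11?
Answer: Rational(1, 17) ≈ 0.058824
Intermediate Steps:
Function('c')(X, S) = 11 (Function('c')(X, S) = Add(6, 5) = 11)
x = 17 (x = Mul(Add(Add(-15, 3), 11), Add(11, -28)) = Mul(Add(-12, 11), -17) = Mul(-1, -17) = 17)
Pow(x, -1) = Pow(17, -1) = Rational(1, 17)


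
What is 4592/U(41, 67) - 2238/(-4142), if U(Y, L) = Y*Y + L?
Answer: 150869/47633 ≈ 3.1673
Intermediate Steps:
U(Y, L) = L + Y² (U(Y, L) = Y² + L = L + Y²)
4592/U(41, 67) - 2238/(-4142) = 4592/(67 + 41²) - 2238/(-4142) = 4592/(67 + 1681) - 2238*(-1/4142) = 4592/1748 + 1119/2071 = 4592*(1/1748) + 1119/2071 = 1148/437 + 1119/2071 = 150869/47633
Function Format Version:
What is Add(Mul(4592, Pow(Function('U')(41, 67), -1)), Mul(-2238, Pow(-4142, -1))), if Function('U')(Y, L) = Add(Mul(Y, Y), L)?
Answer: Rational(150869, 47633) ≈ 3.1673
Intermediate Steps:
Function('U')(Y, L) = Add(L, Pow(Y, 2)) (Function('U')(Y, L) = Add(Pow(Y, 2), L) = Add(L, Pow(Y, 2)))
Add(Mul(4592, Pow(Function('U')(41, 67), -1)), Mul(-2238, Pow(-4142, -1))) = Add(Mul(4592, Pow(Add(67, Pow(41, 2)), -1)), Mul(-2238, Pow(-4142, -1))) = Add(Mul(4592, Pow(Add(67, 1681), -1)), Mul(-2238, Rational(-1, 4142))) = Add(Mul(4592, Pow(1748, -1)), Rational(1119, 2071)) = Add(Mul(4592, Rational(1, 1748)), Rational(1119, 2071)) = Add(Rational(1148, 437), Rational(1119, 2071)) = Rational(150869, 47633)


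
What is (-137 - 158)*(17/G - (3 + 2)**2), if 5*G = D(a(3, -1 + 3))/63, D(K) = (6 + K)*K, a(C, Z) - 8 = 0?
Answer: -107675/16 ≈ -6729.7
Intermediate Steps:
a(C, Z) = 8 (a(C, Z) = 8 + 0 = 8)
D(K) = K*(6 + K)
G = 16/45 (G = ((8*(6 + 8))/63)/5 = ((8*14)*(1/63))/5 = (112*(1/63))/5 = (1/5)*(16/9) = 16/45 ≈ 0.35556)
(-137 - 158)*(17/G - (3 + 2)**2) = (-137 - 158)*(17/(16/45) - (3 + 2)**2) = -295*(17*(45/16) - 1*5**2) = -295*(765/16 - 1*25) = -295*(765/16 - 25) = -295*365/16 = -107675/16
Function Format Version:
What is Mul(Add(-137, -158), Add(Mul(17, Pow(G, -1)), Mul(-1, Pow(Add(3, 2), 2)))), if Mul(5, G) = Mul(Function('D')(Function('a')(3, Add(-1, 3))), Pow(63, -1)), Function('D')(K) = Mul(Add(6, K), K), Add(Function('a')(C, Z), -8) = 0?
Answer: Rational(-107675, 16) ≈ -6729.7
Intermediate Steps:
Function('a')(C, Z) = 8 (Function('a')(C, Z) = Add(8, 0) = 8)
Function('D')(K) = Mul(K, Add(6, K))
G = Rational(16, 45) (G = Mul(Rational(1, 5), Mul(Mul(8, Add(6, 8)), Pow(63, -1))) = Mul(Rational(1, 5), Mul(Mul(8, 14), Rational(1, 63))) = Mul(Rational(1, 5), Mul(112, Rational(1, 63))) = Mul(Rational(1, 5), Rational(16, 9)) = Rational(16, 45) ≈ 0.35556)
Mul(Add(-137, -158), Add(Mul(17, Pow(G, -1)), Mul(-1, Pow(Add(3, 2), 2)))) = Mul(Add(-137, -158), Add(Mul(17, Pow(Rational(16, 45), -1)), Mul(-1, Pow(Add(3, 2), 2)))) = Mul(-295, Add(Mul(17, Rational(45, 16)), Mul(-1, Pow(5, 2)))) = Mul(-295, Add(Rational(765, 16), Mul(-1, 25))) = Mul(-295, Add(Rational(765, 16), -25)) = Mul(-295, Rational(365, 16)) = Rational(-107675, 16)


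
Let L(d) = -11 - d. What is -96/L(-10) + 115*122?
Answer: 14126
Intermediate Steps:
-96/L(-10) + 115*122 = -96/(-11 - 1*(-10)) + 115*122 = -96/(-11 + 10) + 14030 = -96/(-1) + 14030 = -96*(-1) + 14030 = 96 + 14030 = 14126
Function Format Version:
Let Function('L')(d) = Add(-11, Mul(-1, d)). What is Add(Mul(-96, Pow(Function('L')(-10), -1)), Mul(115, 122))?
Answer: 14126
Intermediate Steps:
Add(Mul(-96, Pow(Function('L')(-10), -1)), Mul(115, 122)) = Add(Mul(-96, Pow(Add(-11, Mul(-1, -10)), -1)), Mul(115, 122)) = Add(Mul(-96, Pow(Add(-11, 10), -1)), 14030) = Add(Mul(-96, Pow(-1, -1)), 14030) = Add(Mul(-96, -1), 14030) = Add(96, 14030) = 14126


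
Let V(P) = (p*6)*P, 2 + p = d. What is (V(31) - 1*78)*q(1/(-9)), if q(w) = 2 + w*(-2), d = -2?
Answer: -5480/3 ≈ -1826.7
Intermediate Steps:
p = -4 (p = -2 - 2 = -4)
q(w) = 2 - 2*w
V(P) = -24*P (V(P) = (-4*6)*P = -24*P)
(V(31) - 1*78)*q(1/(-9)) = (-24*31 - 1*78)*(2 - 2/(-9)) = (-744 - 78)*(2 - 2*(-1/9)) = -822*(2 + 2/9) = -822*20/9 = -5480/3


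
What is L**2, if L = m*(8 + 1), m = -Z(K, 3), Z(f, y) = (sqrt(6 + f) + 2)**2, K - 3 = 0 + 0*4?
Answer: 50625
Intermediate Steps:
K = 3 (K = 3 + (0 + 0*4) = 3 + (0 + 0) = 3 + 0 = 3)
Z(f, y) = (2 + sqrt(6 + f))**2
m = -25 (m = -(2 + sqrt(6 + 3))**2 = -(2 + sqrt(9))**2 = -(2 + 3)**2 = -1*5**2 = -1*25 = -25)
L = -225 (L = -25*(8 + 1) = -25*9 = -225)
L**2 = (-225)**2 = 50625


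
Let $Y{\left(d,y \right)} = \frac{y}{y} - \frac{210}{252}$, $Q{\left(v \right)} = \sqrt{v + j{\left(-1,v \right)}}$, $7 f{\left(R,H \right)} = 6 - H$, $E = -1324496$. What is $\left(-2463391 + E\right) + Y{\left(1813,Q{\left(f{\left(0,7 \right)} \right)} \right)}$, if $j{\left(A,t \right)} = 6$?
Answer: $- \frac{22727321}{6} \approx -3.7879 \cdot 10^{6}$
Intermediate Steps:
$f{\left(R,H \right)} = \frac{6}{7} - \frac{H}{7}$ ($f{\left(R,H \right)} = \frac{6 - H}{7} = \frac{6}{7} - \frac{H}{7}$)
$Q{\left(v \right)} = \sqrt{6 + v}$ ($Q{\left(v \right)} = \sqrt{v + 6} = \sqrt{6 + v}$)
$Y{\left(d,y \right)} = \frac{1}{6}$ ($Y{\left(d,y \right)} = 1 - \frac{5}{6} = \frac{1}{6}$)
$\left(-2463391 + E\right) + Y{\left(1813,Q{\left(f{\left(0,7 \right)} \right)} \right)} = \left(-2463391 - 1324496\right) + \frac{1}{6} = -3787887 + \frac{1}{6} = - \frac{22727321}{6}$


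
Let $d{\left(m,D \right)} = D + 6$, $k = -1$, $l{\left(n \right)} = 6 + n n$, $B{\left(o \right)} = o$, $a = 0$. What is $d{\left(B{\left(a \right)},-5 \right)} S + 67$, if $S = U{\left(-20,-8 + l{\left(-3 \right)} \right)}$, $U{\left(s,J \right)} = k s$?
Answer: $87$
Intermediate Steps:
$l{\left(n \right)} = 6 + n^{2}$
$U{\left(s,J \right)} = - s$
$d{\left(m,D \right)} = 6 + D$
$S = 20$ ($S = \left(-1\right) \left(-20\right) = 20$)
$d{\left(B{\left(a \right)},-5 \right)} S + 67 = \left(6 - 5\right) 20 + 67 = 1 \cdot 20 + 67 = 20 + 67 = 87$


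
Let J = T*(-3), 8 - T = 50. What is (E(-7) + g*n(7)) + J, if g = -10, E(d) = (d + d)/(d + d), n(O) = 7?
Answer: 57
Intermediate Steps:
T = -42 (T = 8 - 1*50 = 8 - 50 = -42)
E(d) = 1 (E(d) = (2*d)/((2*d)) = (2*d)*(1/(2*d)) = 1)
J = 126 (J = -42*(-3) = 126)
(E(-7) + g*n(7)) + J = (1 - 10*7) + 126 = (1 - 70) + 126 = -69 + 126 = 57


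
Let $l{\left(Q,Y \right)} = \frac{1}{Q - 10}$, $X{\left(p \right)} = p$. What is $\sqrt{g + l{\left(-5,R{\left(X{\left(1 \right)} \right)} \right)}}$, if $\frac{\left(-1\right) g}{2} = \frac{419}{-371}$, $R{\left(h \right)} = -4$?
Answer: $\frac{\sqrt{67887435}}{5565} \approx 1.4806$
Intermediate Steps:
$l{\left(Q,Y \right)} = \frac{1}{-10 + Q}$
$g = \frac{838}{371}$ ($g = - 2 \frac{419}{-371} = - 2 \cdot 419 \left(- \frac{1}{371}\right) = \left(-2\right) \left(- \frac{419}{371}\right) = \frac{838}{371} \approx 2.2588$)
$\sqrt{g + l{\left(-5,R{\left(X{\left(1 \right)} \right)} \right)}} = \sqrt{\frac{838}{371} + \frac{1}{-10 - 5}} = \sqrt{\frac{838}{371} + \frac{1}{-15}} = \sqrt{\frac{838}{371} - \frac{1}{15}} = \sqrt{\frac{12199}{5565}} = \frac{\sqrt{67887435}}{5565}$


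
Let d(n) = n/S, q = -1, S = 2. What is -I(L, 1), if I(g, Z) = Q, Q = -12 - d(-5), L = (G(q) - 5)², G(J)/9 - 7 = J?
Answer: 19/2 ≈ 9.5000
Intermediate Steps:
G(J) = 63 + 9*J
d(n) = n/2
L = 2401 (L = ((63 + 9*(-1)) - 5)² = ((63 - 9) - 5)² = (54 - 5)² = 49² = 2401)
Q = -19/2 (Q = -12 - (-5)/2 = -12 - 1*(-5/2) = -12 + 5/2 = -19/2 ≈ -9.5000)
I(g, Z) = -19/2
-I(L, 1) = -1*(-19/2) = 19/2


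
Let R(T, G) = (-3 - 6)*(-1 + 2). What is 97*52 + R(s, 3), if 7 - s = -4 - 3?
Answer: 5035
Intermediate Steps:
s = 14 (s = 7 - (-4 - 3) = 7 - 1*(-7) = 7 + 7 = 14)
R(T, G) = -9 (R(T, G) = -9*1 = -9)
97*52 + R(s, 3) = 97*52 - 9 = 5044 - 9 = 5035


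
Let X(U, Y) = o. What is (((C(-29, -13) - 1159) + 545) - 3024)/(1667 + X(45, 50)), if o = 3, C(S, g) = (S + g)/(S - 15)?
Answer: -16003/7348 ≈ -2.1779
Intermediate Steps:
C(S, g) = (S + g)/(-15 + S)
X(U, Y) = 3
(((C(-29, -13) - 1159) + 545) - 3024)/(1667 + X(45, 50)) = ((((-29 - 13)/(-15 - 29) - 1159) + 545) - 3024)/(1667 + 3) = (((-42/(-44) - 1159) + 545) - 3024)/1670 = (((-1/44*(-42) - 1159) + 545) - 3024)*(1/1670) = (((21/22 - 1159) + 545) - 3024)*(1/1670) = ((-25477/22 + 545) - 3024)*(1/1670) = (-13487/22 - 3024)*(1/1670) = -80015/22*1/1670 = -16003/7348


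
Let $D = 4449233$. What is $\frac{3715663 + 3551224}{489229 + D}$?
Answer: $\frac{7266887}{4938462} \approx 1.4715$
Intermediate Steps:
$\frac{3715663 + 3551224}{489229 + D} = \frac{3715663 + 3551224}{489229 + 4449233} = \frac{7266887}{4938462}$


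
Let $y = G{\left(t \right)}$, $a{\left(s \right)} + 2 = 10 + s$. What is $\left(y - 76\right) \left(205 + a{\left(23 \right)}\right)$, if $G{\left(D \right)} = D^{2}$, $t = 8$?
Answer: $-2832$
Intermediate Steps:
$a{\left(s \right)} = 8 + s$ ($a{\left(s \right)} = -2 + \left(10 + s\right) = 8 + s$)
$y = 64$ ($y = 8^{2} = 64$)
$\left(y - 76\right) \left(205 + a{\left(23 \right)}\right) = \left(64 - 76\right) \left(205 + \left(8 + 23\right)\right) = - 12 \left(205 + 31\right) = \left(-12\right) 236 = -2832$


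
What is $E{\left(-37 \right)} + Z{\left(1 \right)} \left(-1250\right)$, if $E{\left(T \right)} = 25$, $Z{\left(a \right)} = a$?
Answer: $-1225$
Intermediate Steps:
$E{\left(-37 \right)} + Z{\left(1 \right)} \left(-1250\right) = 25 + 1 \left(-1250\right) = 25 - 1250 = -1225$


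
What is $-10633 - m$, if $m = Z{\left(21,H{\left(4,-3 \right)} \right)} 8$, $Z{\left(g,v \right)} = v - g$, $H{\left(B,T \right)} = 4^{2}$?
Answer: $-10593$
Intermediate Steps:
$H{\left(B,T \right)} = 16$
$m = -40$ ($m = \left(16 - 21\right) 8 = \left(-5\right) 8 = -40$)
$-10633 - m = -10633 - -40 = -10633 + 40 = -10593$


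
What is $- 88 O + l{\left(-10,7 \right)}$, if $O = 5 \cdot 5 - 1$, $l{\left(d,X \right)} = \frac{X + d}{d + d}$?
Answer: $- \frac{42237}{20} \approx -2111.9$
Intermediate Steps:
$l{\left(d,X \right)} = \frac{X + d}{2 d}$
$O = 24$ ($O = 25 - 1 = 24$)
$- 88 O + l{\left(-10,7 \right)} = \left(-88\right) 24 + \frac{7 - 10}{2 \left(-10\right)} = -2112 + \frac{1}{2} \left(- \frac{1}{10}\right) \left(-3\right) = -2112 + \frac{3}{20} = - \frac{42237}{20}$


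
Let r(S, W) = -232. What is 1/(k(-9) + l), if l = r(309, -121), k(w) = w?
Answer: -1/241 ≈ -0.0041494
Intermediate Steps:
l = -232
1/(k(-9) + l) = 1/(-9 - 232) = 1/(-241) = -1/241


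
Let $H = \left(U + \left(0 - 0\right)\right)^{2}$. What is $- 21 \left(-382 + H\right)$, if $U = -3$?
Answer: $7833$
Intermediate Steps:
$H = 9$ ($H = \left(-3 + \left(0 - 0\right)\right)^{2} = \left(-3 + \left(0 + 0\right)\right)^{2} = \left(-3 + 0\right)^{2} = \left(-3\right)^{2} = 9$)
$- 21 \left(-382 + H\right) = - 21 \left(-382 + 9\right) = \left(-21\right) \left(-373\right) = 7833$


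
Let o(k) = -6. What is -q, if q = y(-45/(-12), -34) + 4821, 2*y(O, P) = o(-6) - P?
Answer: -4835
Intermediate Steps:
y(O, P) = -3 - P/2 (y(O, P) = (-6 - P)/2 = -3 - P/2)
q = 4835 (q = (-3 - ½*(-34)) + 4821 = (-3 + 17) + 4821 = 14 + 4821 = 4835)
-q = -1*4835 = -4835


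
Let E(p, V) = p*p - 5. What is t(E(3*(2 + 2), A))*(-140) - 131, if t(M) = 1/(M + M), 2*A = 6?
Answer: -18279/139 ≈ -131.50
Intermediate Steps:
A = 3 (A = (½)*6 = 3)
E(p, V) = -5 + p² (E(p, V) = p² - 5 = -5 + p²)
t(M) = 1/(2*M)
t(E(3*(2 + 2), A))*(-140) - 131 = (1/(2*(-5 + (3*(2 + 2))²)))*(-140) - 131 = (1/(2*(-5 + (3*4)²)))*(-140) - 131 = (1/(2*(-5 + 12²)))*(-140) - 131 = (1/(2*(-5 + 144)))*(-140) - 131 = ((½)/139)*(-140) - 131 = ((½)*(1/139))*(-140) - 131 = (1/278)*(-140) - 131 = -70/139 - 131 = -18279/139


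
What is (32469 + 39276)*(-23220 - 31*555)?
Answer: -2900291625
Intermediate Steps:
(32469 + 39276)*(-23220 - 31*555) = 71745*(-23220 - 17205) = 71745*(-40425) = -2900291625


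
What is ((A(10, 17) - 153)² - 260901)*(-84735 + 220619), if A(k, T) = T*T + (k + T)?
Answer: -31841969488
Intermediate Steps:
A(k, T) = T + k + T² (A(k, T) = T² + (T + k) = T + k + T²)
((A(10, 17) - 153)² - 260901)*(-84735 + 220619) = (((17 + 10 + 17²) - 153)² - 260901)*(-84735 + 220619) = (((17 + 10 + 289) - 153)² - 260901)*135884 = ((316 - 153)² - 260901)*135884 = (163² - 260901)*135884 = (26569 - 260901)*135884 = -234332*135884 = -31841969488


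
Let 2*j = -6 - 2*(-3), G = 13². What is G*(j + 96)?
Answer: 16224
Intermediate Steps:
G = 169
j = 0 (j = (-6 - 2*(-3))/2 = (-6 + 6)/2 = (½)*0 = 0)
G*(j + 96) = 169*(0 + 96) = 169*96 = 16224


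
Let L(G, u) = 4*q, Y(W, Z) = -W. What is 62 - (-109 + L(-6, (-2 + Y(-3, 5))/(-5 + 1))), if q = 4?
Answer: 155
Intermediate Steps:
L(G, u) = 16 (L(G, u) = 4*4 = 16)
62 - (-109 + L(-6, (-2 + Y(-3, 5))/(-5 + 1))) = 62 - (-109 + 16) = 62 - 1*(-93) = 62 + 93 = 155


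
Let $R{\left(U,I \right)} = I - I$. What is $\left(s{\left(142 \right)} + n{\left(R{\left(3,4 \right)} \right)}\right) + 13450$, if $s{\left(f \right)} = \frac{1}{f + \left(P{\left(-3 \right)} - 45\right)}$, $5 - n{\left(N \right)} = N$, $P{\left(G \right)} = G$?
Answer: $\frac{1264771}{94} \approx 13455.0$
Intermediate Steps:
$R{\left(U,I \right)} = 0$
$n{\left(N \right)} = 5 - N$
$s{\left(f \right)} = \frac{1}{-48 + f}$ ($s{\left(f \right)} = \frac{1}{f - 48} = \frac{1}{-48 + f}$)
$\left(s{\left(142 \right)} + n{\left(R{\left(3,4 \right)} \right)}\right) + 13450 = \left(\frac{1}{-48 + 142} + \left(5 - 0\right)\right) + 13450 = \left(\frac{1}{94} + \left(5 + 0\right)\right) + 13450 = \left(\frac{1}{94} + 5\right) + 13450 = \frac{471}{94} + 13450 = \frac{1264771}{94}$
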